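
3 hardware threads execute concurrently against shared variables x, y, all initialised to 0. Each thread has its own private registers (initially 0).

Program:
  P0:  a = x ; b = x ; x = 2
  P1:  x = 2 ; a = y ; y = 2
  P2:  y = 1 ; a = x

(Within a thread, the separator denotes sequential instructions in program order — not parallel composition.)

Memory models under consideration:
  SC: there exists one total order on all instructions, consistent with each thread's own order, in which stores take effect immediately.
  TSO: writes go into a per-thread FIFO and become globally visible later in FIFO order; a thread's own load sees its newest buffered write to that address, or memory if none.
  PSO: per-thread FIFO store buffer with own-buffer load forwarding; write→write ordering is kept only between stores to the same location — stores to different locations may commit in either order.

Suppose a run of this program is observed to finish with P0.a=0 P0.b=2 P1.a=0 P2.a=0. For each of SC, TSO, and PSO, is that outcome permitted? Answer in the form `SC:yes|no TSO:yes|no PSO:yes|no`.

outcome vector order: (P0.a,P0.b,P1.a,P2.a)
SC: 9 outcomes — {(0,0,0,2); (0,0,1,0); (0,0,1,2); (0,2,0,2); (0,2,1,0); (0,2,1,2); (2,2,0,2); (2,2,1,0); (2,2,1,2)}
TSO: 12 outcomes — {(0,0,0,0); (0,0,0,2); (0,0,1,0); (0,0,1,2); (0,2,0,0); (0,2,0,2); (0,2,1,0); (0,2,1,2); (2,2,0,0); (2,2,0,2); (2,2,1,0); (2,2,1,2)}
PSO: 12 outcomes — {(0,0,0,0); (0,0,0,2); (0,0,1,0); (0,0,1,2); (0,2,0,0); (0,2,0,2); (0,2,1,0); (0,2,1,2); (2,2,0,0); (2,2,0,2); (2,2,1,0); (2,2,1,2)}
target (0,2,0,0) ∈ {TSO,PSO}

SC:no TSO:yes PSO:yes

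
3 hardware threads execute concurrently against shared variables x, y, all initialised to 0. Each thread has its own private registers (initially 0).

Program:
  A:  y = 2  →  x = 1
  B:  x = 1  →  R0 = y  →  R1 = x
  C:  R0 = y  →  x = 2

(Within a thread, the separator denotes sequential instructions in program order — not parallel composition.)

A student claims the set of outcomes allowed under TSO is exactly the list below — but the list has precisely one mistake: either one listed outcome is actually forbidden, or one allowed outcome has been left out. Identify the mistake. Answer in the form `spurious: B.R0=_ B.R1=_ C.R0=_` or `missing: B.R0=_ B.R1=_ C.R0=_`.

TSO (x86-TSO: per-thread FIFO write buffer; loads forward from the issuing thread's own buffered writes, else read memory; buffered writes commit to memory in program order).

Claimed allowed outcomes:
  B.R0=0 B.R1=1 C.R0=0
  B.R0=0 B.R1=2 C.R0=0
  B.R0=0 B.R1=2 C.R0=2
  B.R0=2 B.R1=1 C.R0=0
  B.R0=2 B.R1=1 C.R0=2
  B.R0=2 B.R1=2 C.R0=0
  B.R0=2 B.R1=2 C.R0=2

outcome vector order: (B.R0,B.R1,C.R0)
TSO (8): 0/1/0, 0/1/2, 0/2/0, 0/2/2, 2/1/0, 2/1/2, 2/2/0, 2/2/2
TSO∖claimed = {0/1/2}

missing: B.R0=0 B.R1=1 C.R0=2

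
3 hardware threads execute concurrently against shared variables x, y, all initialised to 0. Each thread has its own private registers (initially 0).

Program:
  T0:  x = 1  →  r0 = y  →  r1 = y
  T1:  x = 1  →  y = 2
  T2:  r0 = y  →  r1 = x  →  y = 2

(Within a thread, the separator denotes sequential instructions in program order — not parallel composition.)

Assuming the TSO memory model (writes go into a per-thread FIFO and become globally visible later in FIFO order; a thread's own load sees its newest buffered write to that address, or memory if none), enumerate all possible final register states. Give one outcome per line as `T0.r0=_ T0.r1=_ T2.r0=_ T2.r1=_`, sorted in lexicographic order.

outcome vector order: (T0.r0,T0.r1,T2.r0,T2.r1)
|TSO outcomes| = 9

T0.r0=0 T0.r1=0 T2.r0=0 T2.r1=0
T0.r0=0 T0.r1=0 T2.r0=0 T2.r1=1
T0.r0=0 T0.r1=0 T2.r0=2 T2.r1=1
T0.r0=0 T0.r1=2 T2.r0=0 T2.r1=0
T0.r0=0 T0.r1=2 T2.r0=0 T2.r1=1
T0.r0=0 T0.r1=2 T2.r0=2 T2.r1=1
T0.r0=2 T0.r1=2 T2.r0=0 T2.r1=0
T0.r0=2 T0.r1=2 T2.r0=0 T2.r1=1
T0.r0=2 T0.r1=2 T2.r0=2 T2.r1=1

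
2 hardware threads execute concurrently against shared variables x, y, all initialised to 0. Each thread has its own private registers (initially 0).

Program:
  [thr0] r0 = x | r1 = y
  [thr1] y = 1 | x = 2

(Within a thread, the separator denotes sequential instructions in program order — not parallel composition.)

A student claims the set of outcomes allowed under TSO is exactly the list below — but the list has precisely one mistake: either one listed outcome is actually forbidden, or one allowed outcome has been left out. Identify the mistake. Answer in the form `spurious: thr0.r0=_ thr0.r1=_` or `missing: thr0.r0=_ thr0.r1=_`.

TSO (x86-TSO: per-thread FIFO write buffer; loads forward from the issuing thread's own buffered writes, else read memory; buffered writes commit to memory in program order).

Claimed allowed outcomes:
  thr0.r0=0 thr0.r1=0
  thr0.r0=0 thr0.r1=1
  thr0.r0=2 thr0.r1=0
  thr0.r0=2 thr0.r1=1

spurious: thr0.r0=2 thr0.r1=0

outcome vector order: (thr0.r0,thr0.r1)
TSO: 3 outcomes — {<0 0> <0 1> <2 1>}
claimed∖TSO = {<2 0>}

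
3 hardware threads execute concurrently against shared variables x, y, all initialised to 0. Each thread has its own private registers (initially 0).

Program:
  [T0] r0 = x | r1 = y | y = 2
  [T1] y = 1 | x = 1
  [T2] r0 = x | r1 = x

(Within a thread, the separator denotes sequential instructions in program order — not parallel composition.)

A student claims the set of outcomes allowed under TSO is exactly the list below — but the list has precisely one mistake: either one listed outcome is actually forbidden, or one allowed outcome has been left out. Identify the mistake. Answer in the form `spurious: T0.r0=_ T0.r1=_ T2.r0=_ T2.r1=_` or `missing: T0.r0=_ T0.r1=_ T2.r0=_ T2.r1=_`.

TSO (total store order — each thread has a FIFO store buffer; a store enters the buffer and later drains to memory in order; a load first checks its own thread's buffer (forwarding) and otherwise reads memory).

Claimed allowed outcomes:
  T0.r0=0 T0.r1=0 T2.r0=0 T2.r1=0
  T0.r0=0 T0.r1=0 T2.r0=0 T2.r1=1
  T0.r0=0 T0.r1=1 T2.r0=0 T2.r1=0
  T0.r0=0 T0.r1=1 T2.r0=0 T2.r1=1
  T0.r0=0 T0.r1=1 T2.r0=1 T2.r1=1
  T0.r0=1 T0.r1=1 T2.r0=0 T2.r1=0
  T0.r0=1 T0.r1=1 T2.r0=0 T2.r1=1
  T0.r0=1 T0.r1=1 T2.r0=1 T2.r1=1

missing: T0.r0=0 T0.r1=0 T2.r0=1 T2.r1=1

outcome vector order: (T0.r0,T0.r1,T2.r0,T2.r1)
TSO: 9 outcomes — {(0,0,0,0) (0,0,0,1) (0,0,1,1) (0,1,0,0) (0,1,0,1) (0,1,1,1) (1,1,0,0) (1,1,0,1) (1,1,1,1)}
TSO∖claimed = {(0,0,1,1)}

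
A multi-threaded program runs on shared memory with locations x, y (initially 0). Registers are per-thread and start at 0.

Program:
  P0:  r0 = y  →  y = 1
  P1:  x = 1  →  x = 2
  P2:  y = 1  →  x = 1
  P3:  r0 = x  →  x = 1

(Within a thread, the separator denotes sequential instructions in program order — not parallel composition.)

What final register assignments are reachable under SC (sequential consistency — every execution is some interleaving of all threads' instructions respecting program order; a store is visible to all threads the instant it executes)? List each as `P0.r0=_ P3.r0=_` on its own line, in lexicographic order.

outcome vector order: (P0.r0,P3.r0)
|SC outcomes| = 6

P0.r0=0 P3.r0=0
P0.r0=0 P3.r0=1
P0.r0=0 P3.r0=2
P0.r0=1 P3.r0=0
P0.r0=1 P3.r0=1
P0.r0=1 P3.r0=2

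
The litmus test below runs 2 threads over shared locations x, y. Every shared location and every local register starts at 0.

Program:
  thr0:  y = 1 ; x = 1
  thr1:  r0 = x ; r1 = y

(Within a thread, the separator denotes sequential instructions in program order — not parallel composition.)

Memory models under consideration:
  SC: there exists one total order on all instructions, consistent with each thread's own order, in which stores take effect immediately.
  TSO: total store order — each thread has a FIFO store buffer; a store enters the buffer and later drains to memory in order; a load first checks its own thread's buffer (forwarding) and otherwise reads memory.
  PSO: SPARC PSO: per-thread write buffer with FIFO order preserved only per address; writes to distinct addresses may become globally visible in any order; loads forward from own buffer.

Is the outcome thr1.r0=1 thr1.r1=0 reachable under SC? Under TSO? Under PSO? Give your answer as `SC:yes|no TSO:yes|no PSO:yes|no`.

outcome vector order: (thr1.r0,thr1.r1)
under SC → 0/0, 0/1, 1/1
under TSO → 0/0, 0/1, 1/1
under PSO → 0/0, 0/1, 1/0, 1/1
target 1/0 ∈ {PSO}

SC:no TSO:no PSO:yes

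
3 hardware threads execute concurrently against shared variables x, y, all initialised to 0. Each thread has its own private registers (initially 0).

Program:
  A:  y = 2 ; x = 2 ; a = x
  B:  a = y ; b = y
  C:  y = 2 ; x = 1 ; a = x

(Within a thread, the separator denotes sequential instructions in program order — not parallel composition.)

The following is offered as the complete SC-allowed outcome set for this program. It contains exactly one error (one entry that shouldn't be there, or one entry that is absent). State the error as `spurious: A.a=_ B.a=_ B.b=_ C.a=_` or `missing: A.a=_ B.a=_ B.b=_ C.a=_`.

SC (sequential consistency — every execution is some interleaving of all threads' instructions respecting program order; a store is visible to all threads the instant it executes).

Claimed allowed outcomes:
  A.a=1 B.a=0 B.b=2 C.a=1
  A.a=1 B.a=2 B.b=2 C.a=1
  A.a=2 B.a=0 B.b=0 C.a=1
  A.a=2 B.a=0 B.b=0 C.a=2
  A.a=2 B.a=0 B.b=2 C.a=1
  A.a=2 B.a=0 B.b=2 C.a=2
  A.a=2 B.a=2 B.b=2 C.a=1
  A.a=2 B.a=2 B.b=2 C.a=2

missing: A.a=1 B.a=0 B.b=0 C.a=1

outcome vector order: (A.a,B.a,B.b,C.a)
under SC → (1,0,0,1), (1,0,2,1), (1,2,2,1), (2,0,0,1), (2,0,0,2), (2,0,2,1), (2,0,2,2), (2,2,2,1), (2,2,2,2)
SC∖claimed = {(1,0,0,1)}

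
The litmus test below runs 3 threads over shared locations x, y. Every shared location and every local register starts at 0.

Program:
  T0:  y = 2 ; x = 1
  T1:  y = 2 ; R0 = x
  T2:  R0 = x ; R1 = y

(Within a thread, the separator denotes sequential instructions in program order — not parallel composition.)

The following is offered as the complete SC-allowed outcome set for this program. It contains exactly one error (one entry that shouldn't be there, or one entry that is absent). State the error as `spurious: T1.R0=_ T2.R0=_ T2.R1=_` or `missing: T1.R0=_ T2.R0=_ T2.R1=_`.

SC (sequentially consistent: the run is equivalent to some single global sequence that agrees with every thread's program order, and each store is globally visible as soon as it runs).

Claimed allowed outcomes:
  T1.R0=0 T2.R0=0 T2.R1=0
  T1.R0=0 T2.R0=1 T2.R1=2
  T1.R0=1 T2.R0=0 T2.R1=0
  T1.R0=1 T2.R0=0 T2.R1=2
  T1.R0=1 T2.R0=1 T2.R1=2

outcome vector order: (T1.R0,T2.R0,T2.R1)
[SC] allowed = {<0 0 0>, <0 0 2>, <0 1 2>, <1 0 0>, <1 0 2>, <1 1 2>}
SC∖claimed = {<0 0 2>}

missing: T1.R0=0 T2.R0=0 T2.R1=2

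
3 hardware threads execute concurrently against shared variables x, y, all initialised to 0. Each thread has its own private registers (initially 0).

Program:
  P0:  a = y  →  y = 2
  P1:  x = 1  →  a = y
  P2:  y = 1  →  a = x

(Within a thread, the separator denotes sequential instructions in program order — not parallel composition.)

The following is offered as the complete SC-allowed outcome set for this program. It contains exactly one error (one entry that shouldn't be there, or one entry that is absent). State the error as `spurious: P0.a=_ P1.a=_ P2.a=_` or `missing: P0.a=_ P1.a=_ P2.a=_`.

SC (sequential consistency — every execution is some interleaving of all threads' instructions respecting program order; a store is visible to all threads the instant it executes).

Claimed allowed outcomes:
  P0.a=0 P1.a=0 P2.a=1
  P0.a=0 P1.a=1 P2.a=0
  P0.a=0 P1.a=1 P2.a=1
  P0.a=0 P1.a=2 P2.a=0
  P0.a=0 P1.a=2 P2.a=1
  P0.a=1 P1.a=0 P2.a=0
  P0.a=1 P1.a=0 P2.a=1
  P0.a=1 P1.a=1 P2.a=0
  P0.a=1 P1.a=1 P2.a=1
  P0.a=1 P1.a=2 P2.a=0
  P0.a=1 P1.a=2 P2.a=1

spurious: P0.a=1 P1.a=0 P2.a=0

outcome vector order: (P0.a,P1.a,P2.a)
under SC → 001 010 011 020 021 101 110 111 120 121
claimed∖SC = {100}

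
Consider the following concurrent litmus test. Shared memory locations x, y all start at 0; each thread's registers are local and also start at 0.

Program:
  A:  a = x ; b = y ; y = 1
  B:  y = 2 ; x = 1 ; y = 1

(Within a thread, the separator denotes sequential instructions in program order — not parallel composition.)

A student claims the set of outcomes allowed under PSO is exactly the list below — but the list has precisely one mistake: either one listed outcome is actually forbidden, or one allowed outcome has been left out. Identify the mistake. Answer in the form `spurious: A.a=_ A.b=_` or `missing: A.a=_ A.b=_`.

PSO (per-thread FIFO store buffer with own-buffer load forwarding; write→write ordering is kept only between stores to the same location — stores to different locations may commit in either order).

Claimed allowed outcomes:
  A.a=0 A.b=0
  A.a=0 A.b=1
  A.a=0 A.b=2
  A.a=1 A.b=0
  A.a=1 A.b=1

missing: A.a=1 A.b=2

outcome vector order: (A.a,A.b)
under PSO → 0/0, 0/1, 0/2, 1/0, 1/1, 1/2
PSO∖claimed = {1/2}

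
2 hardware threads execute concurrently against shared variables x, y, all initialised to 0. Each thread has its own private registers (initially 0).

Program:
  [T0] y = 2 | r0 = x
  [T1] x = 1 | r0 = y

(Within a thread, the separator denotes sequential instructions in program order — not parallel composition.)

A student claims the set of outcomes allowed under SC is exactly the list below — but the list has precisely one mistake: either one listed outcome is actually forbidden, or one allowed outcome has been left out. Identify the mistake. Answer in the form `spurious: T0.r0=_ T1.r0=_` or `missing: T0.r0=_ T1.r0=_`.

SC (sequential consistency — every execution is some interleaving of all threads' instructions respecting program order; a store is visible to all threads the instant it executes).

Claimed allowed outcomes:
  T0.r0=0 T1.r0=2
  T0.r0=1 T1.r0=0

missing: T0.r0=1 T1.r0=2

outcome vector order: (T0.r0,T1.r0)
[SC] allowed = {<0 2> <1 0> <1 2>}
SC∖claimed = {<1 2>}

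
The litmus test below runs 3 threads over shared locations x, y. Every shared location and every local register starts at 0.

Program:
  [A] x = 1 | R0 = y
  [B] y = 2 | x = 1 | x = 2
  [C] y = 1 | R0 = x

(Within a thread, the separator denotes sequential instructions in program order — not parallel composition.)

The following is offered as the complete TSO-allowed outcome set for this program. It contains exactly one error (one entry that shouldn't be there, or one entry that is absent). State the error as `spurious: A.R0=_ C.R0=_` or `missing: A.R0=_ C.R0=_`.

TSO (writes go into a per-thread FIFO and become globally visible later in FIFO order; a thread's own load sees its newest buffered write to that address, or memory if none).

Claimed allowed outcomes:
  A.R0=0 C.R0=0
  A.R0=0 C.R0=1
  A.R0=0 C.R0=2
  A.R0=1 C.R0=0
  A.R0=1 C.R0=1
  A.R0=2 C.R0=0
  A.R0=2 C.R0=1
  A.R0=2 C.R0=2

outcome vector order: (A.R0,C.R0)
under TSO → (0,0), (0,1), (0,2), (1,0), (1,1), (1,2), (2,0), (2,1), (2,2)
TSO∖claimed = {(1,2)}

missing: A.R0=1 C.R0=2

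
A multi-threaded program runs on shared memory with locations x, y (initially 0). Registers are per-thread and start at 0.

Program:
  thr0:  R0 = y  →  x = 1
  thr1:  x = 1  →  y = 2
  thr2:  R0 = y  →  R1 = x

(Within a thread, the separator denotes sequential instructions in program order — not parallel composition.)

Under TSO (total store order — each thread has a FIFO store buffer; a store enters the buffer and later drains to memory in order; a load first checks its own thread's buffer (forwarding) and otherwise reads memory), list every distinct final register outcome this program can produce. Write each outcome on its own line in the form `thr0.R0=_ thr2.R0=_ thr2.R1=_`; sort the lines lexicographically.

thr0.R0=0 thr2.R0=0 thr2.R1=0
thr0.R0=0 thr2.R0=0 thr2.R1=1
thr0.R0=0 thr2.R0=2 thr2.R1=1
thr0.R0=2 thr2.R0=0 thr2.R1=0
thr0.R0=2 thr2.R0=0 thr2.R1=1
thr0.R0=2 thr2.R0=2 thr2.R1=1

outcome vector order: (thr0.R0,thr2.R0,thr2.R1)
|TSO outcomes| = 6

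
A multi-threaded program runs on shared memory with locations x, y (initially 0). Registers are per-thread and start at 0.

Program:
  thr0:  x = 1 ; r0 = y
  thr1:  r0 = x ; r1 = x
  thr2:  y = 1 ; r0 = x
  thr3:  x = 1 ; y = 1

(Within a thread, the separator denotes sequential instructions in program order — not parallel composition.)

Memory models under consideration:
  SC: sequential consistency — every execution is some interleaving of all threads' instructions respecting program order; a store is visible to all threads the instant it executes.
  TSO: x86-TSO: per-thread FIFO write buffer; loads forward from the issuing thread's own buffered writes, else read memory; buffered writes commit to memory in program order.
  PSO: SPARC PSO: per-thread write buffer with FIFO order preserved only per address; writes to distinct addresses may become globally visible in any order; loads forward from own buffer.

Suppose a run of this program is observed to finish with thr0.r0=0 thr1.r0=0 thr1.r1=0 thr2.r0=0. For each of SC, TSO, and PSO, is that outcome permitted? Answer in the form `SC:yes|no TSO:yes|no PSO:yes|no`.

SC:no TSO:yes PSO:yes

outcome vector order: (thr0.r0,thr1.r0,thr1.r1,thr2.r0)
under SC → 0001 0011 0111 1000 1001 1010 1011 1110 1111
under TSO → 0000 0001 0010 0011 0110 0111 1000 1001 1010 1011 1110 1111
under PSO → 0000 0001 0010 0011 0110 0111 1000 1001 1010 1011 1110 1111
target 0000 ∈ {TSO,PSO}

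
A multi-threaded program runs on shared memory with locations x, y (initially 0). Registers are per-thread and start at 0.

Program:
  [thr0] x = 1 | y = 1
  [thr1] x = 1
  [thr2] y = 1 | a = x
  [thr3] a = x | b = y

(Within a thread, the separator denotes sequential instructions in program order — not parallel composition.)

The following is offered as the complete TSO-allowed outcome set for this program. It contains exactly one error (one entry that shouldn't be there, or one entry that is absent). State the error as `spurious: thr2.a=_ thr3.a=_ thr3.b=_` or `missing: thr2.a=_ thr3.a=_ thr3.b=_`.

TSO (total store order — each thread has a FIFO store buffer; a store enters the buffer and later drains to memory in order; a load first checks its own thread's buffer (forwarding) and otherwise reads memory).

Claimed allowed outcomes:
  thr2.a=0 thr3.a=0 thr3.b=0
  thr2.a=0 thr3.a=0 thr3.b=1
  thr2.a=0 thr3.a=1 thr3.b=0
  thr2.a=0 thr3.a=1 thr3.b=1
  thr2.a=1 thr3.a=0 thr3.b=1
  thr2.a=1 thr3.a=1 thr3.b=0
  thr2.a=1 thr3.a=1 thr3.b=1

outcome vector order: (thr2.a,thr3.a,thr3.b)
TSO: 8 outcomes — {000 001 010 011 100 101 110 111}
TSO∖claimed = {100}

missing: thr2.a=1 thr3.a=0 thr3.b=0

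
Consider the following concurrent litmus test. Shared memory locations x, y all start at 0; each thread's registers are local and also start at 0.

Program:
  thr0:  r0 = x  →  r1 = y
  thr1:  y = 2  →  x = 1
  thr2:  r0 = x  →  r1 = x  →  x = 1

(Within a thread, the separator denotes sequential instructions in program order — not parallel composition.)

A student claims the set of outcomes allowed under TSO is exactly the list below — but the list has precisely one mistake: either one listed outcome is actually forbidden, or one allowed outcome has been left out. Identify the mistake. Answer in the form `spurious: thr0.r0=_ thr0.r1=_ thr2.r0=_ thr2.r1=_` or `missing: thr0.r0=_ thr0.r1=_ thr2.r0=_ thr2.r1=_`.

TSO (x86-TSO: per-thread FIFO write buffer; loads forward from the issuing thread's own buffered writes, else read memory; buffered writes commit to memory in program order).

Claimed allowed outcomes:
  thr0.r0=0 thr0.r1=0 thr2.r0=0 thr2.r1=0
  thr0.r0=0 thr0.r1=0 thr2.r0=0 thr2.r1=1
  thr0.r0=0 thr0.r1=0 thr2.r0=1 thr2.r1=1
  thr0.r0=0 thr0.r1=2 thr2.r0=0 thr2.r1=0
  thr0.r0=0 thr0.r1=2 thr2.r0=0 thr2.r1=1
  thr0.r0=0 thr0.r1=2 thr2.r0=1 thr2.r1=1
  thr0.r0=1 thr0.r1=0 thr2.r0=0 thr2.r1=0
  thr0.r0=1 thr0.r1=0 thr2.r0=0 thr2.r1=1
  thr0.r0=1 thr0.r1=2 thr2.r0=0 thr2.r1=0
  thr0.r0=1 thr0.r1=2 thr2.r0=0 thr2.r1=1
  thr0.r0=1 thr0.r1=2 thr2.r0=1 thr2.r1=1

outcome vector order: (thr0.r0,thr0.r1,thr2.r0,thr2.r1)
TSO: 10 outcomes — {0/0/0/0 0/0/0/1 0/0/1/1 0/2/0/0 0/2/0/1 0/2/1/1 1/0/0/0 1/2/0/0 1/2/0/1 1/2/1/1}
claimed∖TSO = {1/0/0/1}

spurious: thr0.r0=1 thr0.r1=0 thr2.r0=0 thr2.r1=1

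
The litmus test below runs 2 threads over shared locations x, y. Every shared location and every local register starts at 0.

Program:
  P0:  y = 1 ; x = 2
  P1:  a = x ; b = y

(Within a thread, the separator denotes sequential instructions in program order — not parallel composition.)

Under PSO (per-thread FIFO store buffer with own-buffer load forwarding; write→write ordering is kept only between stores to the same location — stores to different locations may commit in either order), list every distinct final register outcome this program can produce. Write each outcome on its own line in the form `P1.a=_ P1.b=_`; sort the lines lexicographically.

P1.a=0 P1.b=0
P1.a=0 P1.b=1
P1.a=2 P1.b=0
P1.a=2 P1.b=1

outcome vector order: (P1.a,P1.b)
|PSO outcomes| = 4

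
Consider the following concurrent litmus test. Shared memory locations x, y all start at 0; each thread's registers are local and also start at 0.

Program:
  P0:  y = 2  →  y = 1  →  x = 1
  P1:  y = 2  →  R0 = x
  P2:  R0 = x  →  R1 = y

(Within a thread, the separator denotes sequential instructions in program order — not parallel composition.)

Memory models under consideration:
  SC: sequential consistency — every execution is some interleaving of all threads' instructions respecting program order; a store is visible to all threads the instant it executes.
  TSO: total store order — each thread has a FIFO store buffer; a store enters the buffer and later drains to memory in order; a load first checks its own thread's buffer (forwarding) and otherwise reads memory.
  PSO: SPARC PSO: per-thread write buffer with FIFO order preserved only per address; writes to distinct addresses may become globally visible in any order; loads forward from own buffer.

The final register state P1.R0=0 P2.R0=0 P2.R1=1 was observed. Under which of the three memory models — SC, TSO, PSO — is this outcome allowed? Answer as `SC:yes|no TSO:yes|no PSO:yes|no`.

SC:yes TSO:yes PSO:yes

outcome vector order: (P1.R0,P2.R0,P2.R1)
SC (10): 0/0/0, 0/0/1, 0/0/2, 0/1/1, 0/1/2, 1/0/0, 1/0/1, 1/0/2, 1/1/1, 1/1/2
TSO (10): 0/0/0, 0/0/1, 0/0/2, 0/1/1, 0/1/2, 1/0/0, 1/0/1, 1/0/2, 1/1/1, 1/1/2
PSO (12): 0/0/0, 0/0/1, 0/0/2, 0/1/0, 0/1/1, 0/1/2, 1/0/0, 1/0/1, 1/0/2, 1/1/0, 1/1/1, 1/1/2
target 0/0/1 ∈ {SC,TSO,PSO}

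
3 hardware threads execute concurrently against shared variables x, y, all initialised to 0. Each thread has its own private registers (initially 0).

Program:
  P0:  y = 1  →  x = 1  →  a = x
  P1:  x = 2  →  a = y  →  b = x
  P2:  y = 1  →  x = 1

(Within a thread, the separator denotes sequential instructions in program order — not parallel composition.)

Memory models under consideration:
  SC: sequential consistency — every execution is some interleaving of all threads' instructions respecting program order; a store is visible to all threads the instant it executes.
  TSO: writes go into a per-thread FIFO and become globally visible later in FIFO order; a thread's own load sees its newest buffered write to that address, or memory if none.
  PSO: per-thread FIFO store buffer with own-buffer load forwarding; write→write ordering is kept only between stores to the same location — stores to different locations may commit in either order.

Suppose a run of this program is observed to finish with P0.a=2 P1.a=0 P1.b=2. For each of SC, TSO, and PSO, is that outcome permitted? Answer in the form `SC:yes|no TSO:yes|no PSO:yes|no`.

SC:no TSO:yes PSO:yes

outcome vector order: (P0.a,P1.a,P1.b)
[SC] allowed = {101; 102; 111; 112; 211; 212}
[TSO] allowed = {101; 102; 111; 112; 201; 202; 211; 212}
[PSO] allowed = {101; 102; 111; 112; 201; 202; 211; 212}
target 202 ∈ {TSO,PSO}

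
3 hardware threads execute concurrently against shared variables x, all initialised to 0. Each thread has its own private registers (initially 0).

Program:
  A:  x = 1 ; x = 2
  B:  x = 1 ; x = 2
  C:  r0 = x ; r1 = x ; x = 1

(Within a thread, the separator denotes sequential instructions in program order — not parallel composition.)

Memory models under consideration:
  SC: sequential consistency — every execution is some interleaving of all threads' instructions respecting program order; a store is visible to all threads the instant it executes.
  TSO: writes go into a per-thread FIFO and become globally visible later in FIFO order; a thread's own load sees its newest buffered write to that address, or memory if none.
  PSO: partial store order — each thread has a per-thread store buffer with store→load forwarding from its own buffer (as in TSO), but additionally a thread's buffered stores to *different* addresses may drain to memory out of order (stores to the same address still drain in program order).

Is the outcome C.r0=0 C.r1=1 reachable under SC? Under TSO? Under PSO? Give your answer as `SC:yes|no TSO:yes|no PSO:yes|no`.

outcome vector order: (C.r0,C.r1)
SC: 7 outcomes — {(0,0); (0,1); (0,2); (1,1); (1,2); (2,1); (2,2)}
TSO: 7 outcomes — {(0,0); (0,1); (0,2); (1,1); (1,2); (2,1); (2,2)}
PSO: 7 outcomes — {(0,0); (0,1); (0,2); (1,1); (1,2); (2,1); (2,2)}
target (0,1) ∈ {SC,TSO,PSO}

SC:yes TSO:yes PSO:yes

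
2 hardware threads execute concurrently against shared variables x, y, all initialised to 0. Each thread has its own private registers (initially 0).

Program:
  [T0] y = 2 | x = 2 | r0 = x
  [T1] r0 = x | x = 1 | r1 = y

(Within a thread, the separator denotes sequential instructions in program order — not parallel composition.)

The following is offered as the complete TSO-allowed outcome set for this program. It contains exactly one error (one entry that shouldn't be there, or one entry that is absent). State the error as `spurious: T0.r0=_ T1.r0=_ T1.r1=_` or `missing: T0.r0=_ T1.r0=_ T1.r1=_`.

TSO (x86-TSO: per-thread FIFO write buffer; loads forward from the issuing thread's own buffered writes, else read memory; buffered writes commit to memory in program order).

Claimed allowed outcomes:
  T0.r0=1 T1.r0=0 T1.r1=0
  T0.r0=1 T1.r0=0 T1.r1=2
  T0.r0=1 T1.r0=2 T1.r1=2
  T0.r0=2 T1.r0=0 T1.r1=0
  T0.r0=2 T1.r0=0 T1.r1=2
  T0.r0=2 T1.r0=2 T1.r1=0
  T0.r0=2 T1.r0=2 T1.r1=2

spurious: T0.r0=2 T1.r0=2 T1.r1=0

outcome vector order: (T0.r0,T1.r0,T1.r1)
[TSO] allowed = {100 102 122 200 202 222}
claimed∖TSO = {220}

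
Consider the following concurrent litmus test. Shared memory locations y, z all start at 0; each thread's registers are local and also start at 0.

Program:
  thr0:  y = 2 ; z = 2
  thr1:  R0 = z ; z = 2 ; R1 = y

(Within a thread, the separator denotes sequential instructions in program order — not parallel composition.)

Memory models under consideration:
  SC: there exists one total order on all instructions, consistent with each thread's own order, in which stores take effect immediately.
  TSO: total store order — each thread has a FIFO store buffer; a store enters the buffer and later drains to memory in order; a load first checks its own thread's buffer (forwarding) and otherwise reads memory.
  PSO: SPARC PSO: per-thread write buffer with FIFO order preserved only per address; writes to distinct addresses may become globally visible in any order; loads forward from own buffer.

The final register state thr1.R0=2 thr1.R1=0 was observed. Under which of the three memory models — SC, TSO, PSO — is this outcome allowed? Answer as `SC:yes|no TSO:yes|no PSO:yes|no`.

outcome vector order: (thr1.R0,thr1.R1)
SC (3): (0,0), (0,2), (2,2)
TSO (3): (0,0), (0,2), (2,2)
PSO (4): (0,0), (0,2), (2,0), (2,2)
target (2,0) ∈ {PSO}

SC:no TSO:no PSO:yes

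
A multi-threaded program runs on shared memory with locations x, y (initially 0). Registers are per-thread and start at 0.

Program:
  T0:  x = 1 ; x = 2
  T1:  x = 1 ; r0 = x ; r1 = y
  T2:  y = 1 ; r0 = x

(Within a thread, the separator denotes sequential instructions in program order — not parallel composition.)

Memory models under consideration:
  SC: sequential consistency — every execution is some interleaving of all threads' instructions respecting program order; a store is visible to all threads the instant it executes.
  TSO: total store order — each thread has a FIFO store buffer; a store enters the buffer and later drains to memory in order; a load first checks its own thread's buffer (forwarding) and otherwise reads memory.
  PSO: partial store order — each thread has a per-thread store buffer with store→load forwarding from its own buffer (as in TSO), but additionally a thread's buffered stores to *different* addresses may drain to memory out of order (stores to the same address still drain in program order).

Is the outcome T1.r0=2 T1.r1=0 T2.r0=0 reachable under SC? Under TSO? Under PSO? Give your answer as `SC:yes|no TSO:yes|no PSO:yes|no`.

outcome vector order: (T1.r0,T1.r1,T2.r0)
SC: 9 outcomes — {101, 102, 110, 111, 112, 202, 210, 211, 212}
TSO: 12 outcomes — {100, 101, 102, 110, 111, 112, 200, 201, 202, 210, 211, 212}
PSO: 12 outcomes — {100, 101, 102, 110, 111, 112, 200, 201, 202, 210, 211, 212}
target 200 ∈ {TSO,PSO}

SC:no TSO:yes PSO:yes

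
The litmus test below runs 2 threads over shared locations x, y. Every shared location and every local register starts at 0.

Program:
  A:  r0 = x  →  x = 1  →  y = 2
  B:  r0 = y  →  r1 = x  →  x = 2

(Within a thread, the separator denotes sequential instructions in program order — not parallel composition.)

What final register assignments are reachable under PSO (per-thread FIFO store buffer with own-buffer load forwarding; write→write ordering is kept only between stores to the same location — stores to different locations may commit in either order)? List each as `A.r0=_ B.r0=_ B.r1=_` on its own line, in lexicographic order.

outcome vector order: (A.r0,B.r0,B.r1)
|PSO outcomes| = 5

A.r0=0 B.r0=0 B.r1=0
A.r0=0 B.r0=0 B.r1=1
A.r0=0 B.r0=2 B.r1=0
A.r0=0 B.r0=2 B.r1=1
A.r0=2 B.r0=0 B.r1=0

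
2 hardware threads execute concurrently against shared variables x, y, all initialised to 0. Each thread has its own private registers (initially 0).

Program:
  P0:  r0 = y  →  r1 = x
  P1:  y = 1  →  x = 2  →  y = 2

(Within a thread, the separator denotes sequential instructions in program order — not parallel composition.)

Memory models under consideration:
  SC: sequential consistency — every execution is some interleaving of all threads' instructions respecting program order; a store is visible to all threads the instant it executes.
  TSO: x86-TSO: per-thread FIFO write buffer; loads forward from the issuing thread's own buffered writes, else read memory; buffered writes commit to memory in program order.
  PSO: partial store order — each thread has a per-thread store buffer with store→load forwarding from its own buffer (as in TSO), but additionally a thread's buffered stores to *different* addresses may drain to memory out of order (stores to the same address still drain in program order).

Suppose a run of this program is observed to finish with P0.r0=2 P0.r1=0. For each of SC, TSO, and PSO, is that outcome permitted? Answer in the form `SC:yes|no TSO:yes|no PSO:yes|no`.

SC:no TSO:no PSO:yes

outcome vector order: (P0.r0,P0.r1)
SC: 5 outcomes — {<0 0>; <0 2>; <1 0>; <1 2>; <2 2>}
TSO: 5 outcomes — {<0 0>; <0 2>; <1 0>; <1 2>; <2 2>}
PSO: 6 outcomes — {<0 0>; <0 2>; <1 0>; <1 2>; <2 0>; <2 2>}
target <2 0> ∈ {PSO}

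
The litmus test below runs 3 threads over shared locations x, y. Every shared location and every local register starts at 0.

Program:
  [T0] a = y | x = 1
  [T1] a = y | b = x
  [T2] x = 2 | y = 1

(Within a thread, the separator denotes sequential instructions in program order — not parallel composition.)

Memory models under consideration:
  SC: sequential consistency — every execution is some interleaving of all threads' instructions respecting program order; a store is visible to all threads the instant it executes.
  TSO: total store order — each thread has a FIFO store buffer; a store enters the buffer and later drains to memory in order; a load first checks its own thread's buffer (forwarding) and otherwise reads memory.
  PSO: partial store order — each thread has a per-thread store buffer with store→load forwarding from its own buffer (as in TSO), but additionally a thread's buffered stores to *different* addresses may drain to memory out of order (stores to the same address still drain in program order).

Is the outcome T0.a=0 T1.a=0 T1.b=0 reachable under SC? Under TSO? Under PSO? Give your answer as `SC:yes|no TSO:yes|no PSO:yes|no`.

SC:yes TSO:yes PSO:yes

outcome vector order: (T0.a,T1.a,T1.b)
SC (10): <0 0 0>; <0 0 1>; <0 0 2>; <0 1 1>; <0 1 2>; <1 0 0>; <1 0 1>; <1 0 2>; <1 1 1>; <1 1 2>
TSO (10): <0 0 0>; <0 0 1>; <0 0 2>; <0 1 1>; <0 1 2>; <1 0 0>; <1 0 1>; <1 0 2>; <1 1 1>; <1 1 2>
PSO (12): <0 0 0>; <0 0 1>; <0 0 2>; <0 1 0>; <0 1 1>; <0 1 2>; <1 0 0>; <1 0 1>; <1 0 2>; <1 1 0>; <1 1 1>; <1 1 2>
target <0 0 0> ∈ {SC,TSO,PSO}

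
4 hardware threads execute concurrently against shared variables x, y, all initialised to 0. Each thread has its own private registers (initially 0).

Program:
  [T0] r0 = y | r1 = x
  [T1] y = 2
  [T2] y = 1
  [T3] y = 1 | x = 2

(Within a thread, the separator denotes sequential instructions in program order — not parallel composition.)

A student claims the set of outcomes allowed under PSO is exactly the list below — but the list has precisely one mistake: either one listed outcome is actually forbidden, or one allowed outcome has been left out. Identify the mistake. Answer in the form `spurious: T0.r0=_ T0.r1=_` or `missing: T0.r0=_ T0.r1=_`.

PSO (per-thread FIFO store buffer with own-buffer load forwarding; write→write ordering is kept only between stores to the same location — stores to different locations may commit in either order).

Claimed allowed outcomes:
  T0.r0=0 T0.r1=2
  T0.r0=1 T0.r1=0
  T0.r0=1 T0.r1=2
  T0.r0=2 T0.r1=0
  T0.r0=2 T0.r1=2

outcome vector order: (T0.r0,T0.r1)
under PSO → 0/0 0/2 1/0 1/2 2/0 2/2
PSO∖claimed = {0/0}

missing: T0.r0=0 T0.r1=0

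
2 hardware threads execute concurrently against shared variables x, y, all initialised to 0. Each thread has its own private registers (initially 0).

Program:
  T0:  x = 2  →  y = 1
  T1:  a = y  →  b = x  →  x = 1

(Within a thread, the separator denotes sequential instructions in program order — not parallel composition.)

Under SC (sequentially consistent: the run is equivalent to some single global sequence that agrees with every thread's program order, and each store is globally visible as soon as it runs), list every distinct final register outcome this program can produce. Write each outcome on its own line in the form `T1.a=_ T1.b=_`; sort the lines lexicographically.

T1.a=0 T1.b=0
T1.a=0 T1.b=2
T1.a=1 T1.b=2

outcome vector order: (T1.a,T1.b)
|SC outcomes| = 3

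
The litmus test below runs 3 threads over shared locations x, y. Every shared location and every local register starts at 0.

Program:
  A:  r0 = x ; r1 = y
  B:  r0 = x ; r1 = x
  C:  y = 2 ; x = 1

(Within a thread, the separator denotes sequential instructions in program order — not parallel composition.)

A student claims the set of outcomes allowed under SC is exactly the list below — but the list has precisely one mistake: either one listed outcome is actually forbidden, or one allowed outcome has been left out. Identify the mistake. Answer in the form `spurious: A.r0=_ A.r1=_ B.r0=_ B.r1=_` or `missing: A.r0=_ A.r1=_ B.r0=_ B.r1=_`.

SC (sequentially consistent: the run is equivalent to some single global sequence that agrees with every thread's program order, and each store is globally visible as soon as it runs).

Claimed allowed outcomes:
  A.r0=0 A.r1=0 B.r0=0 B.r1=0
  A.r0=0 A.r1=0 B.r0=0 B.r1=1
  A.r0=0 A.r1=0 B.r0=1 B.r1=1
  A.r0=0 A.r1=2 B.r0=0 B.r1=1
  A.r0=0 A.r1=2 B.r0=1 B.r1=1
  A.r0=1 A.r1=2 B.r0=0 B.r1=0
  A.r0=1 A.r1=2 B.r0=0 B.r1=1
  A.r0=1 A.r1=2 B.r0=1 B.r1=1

missing: A.r0=0 A.r1=2 B.r0=0 B.r1=0

outcome vector order: (A.r0,A.r1,B.r0,B.r1)
[SC] allowed = {(0,0,0,0); (0,0,0,1); (0,0,1,1); (0,2,0,0); (0,2,0,1); (0,2,1,1); (1,2,0,0); (1,2,0,1); (1,2,1,1)}
SC∖claimed = {(0,2,0,0)}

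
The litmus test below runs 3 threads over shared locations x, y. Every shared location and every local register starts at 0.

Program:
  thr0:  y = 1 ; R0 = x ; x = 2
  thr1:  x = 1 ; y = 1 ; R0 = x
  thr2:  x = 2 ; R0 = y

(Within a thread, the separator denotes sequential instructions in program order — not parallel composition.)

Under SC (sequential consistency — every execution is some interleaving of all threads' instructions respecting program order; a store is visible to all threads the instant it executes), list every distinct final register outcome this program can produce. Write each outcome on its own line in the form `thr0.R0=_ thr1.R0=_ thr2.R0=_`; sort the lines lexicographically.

thr0.R0=0 thr1.R0=1 thr2.R0=1
thr0.R0=0 thr1.R0=2 thr2.R0=1
thr0.R0=1 thr1.R0=1 thr2.R0=0
thr0.R0=1 thr1.R0=1 thr2.R0=1
thr0.R0=1 thr1.R0=2 thr2.R0=0
thr0.R0=1 thr1.R0=2 thr2.R0=1
thr0.R0=2 thr1.R0=1 thr2.R0=0
thr0.R0=2 thr1.R0=1 thr2.R0=1
thr0.R0=2 thr1.R0=2 thr2.R0=0
thr0.R0=2 thr1.R0=2 thr2.R0=1

outcome vector order: (thr0.R0,thr1.R0,thr2.R0)
|SC outcomes| = 10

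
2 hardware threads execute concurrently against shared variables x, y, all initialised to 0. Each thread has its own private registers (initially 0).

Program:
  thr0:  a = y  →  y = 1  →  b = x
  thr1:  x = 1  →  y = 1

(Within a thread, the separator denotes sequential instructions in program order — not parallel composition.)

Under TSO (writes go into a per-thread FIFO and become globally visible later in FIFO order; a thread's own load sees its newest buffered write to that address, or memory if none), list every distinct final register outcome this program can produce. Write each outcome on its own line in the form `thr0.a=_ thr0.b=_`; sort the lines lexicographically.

thr0.a=0 thr0.b=0
thr0.a=0 thr0.b=1
thr0.a=1 thr0.b=1

outcome vector order: (thr0.a,thr0.b)
|TSO outcomes| = 3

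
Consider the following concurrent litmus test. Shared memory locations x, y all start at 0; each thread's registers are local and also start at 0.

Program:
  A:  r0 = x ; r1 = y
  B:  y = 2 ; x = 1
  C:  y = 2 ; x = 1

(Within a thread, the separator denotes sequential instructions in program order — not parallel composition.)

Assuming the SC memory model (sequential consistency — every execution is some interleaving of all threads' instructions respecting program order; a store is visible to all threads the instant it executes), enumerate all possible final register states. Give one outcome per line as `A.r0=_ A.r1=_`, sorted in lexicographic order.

A.r0=0 A.r1=0
A.r0=0 A.r1=2
A.r0=1 A.r1=2

outcome vector order: (A.r0,A.r1)
|SC outcomes| = 3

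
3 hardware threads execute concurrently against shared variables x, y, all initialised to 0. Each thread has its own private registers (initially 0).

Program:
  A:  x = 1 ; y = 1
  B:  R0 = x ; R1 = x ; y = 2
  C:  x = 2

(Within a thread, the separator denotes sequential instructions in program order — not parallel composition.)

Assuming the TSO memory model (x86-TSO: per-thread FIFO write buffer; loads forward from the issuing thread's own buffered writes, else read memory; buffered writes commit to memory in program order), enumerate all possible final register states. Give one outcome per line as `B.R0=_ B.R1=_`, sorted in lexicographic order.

B.R0=0 B.R1=0
B.R0=0 B.R1=1
B.R0=0 B.R1=2
B.R0=1 B.R1=1
B.R0=1 B.R1=2
B.R0=2 B.R1=1
B.R0=2 B.R1=2

outcome vector order: (B.R0,B.R1)
|TSO outcomes| = 7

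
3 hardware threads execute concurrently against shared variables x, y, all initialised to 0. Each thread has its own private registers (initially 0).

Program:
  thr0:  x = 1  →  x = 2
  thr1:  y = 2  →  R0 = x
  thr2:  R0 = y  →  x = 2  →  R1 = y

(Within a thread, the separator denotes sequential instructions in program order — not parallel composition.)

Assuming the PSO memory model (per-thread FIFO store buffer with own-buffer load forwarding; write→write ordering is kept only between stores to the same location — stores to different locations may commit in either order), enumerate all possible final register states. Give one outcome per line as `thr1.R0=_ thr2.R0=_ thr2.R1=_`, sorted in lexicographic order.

outcome vector order: (thr1.R0,thr2.R0,thr2.R1)
|PSO outcomes| = 9

thr1.R0=0 thr2.R0=0 thr2.R1=0
thr1.R0=0 thr2.R0=0 thr2.R1=2
thr1.R0=0 thr2.R0=2 thr2.R1=2
thr1.R0=1 thr2.R0=0 thr2.R1=0
thr1.R0=1 thr2.R0=0 thr2.R1=2
thr1.R0=1 thr2.R0=2 thr2.R1=2
thr1.R0=2 thr2.R0=0 thr2.R1=0
thr1.R0=2 thr2.R0=0 thr2.R1=2
thr1.R0=2 thr2.R0=2 thr2.R1=2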